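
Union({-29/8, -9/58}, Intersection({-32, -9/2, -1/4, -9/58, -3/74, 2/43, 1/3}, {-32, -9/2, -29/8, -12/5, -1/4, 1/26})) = {-32, -9/2, -29/8, -1/4, -9/58}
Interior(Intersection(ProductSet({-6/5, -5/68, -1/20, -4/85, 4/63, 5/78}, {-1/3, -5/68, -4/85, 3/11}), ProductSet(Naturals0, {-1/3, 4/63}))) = EmptySet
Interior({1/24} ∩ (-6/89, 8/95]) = ∅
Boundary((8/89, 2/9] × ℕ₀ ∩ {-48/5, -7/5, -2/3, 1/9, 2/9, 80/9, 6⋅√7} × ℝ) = {1/9, 2/9} × ℕ₀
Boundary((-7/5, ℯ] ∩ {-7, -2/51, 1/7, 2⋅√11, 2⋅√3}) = {-2/51, 1/7}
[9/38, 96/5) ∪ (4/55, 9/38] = (4/55, 96/5)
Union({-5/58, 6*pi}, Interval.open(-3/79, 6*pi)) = Union({-5/58}, Interval.Lopen(-3/79, 6*pi))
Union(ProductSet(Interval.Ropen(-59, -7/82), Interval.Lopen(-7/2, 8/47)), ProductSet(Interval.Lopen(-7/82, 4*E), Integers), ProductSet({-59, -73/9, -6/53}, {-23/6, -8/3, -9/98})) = Union(ProductSet({-59, -73/9, -6/53}, {-23/6, -8/3, -9/98}), ProductSet(Interval.Ropen(-59, -7/82), Interval.Lopen(-7/2, 8/47)), ProductSet(Interval.Lopen(-7/82, 4*E), Integers))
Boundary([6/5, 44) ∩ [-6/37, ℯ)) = {6/5, ℯ}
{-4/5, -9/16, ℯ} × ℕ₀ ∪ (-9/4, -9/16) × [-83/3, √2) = ({-4/5, -9/16, ℯ} × ℕ₀) ∪ ((-9/4, -9/16) × [-83/3, √2))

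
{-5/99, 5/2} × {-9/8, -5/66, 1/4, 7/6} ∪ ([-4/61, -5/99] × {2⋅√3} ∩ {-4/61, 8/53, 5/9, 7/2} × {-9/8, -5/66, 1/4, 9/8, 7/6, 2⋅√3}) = ({-4/61} × {2⋅√3}) ∪ ({-5/99, 5/2} × {-9/8, -5/66, 1/4, 7/6})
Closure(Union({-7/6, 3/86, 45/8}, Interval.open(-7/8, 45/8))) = Union({-7/6}, Interval(-7/8, 45/8))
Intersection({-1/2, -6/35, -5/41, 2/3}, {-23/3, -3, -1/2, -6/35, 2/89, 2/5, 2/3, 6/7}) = {-1/2, -6/35, 2/3}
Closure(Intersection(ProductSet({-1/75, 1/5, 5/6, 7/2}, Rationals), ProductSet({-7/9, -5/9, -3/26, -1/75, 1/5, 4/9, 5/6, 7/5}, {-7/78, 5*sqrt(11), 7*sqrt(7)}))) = ProductSet({-1/75, 1/5, 5/6}, {-7/78})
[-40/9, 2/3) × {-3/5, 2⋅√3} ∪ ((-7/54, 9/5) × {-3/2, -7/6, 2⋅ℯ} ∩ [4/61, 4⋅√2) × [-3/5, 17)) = ([4/61, 9/5) × {2⋅ℯ}) ∪ ([-40/9, 2/3) × {-3/5, 2⋅√3})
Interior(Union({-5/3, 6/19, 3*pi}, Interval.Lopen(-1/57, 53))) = Interval.open(-1/57, 53)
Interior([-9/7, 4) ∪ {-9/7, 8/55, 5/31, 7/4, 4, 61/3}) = (-9/7, 4)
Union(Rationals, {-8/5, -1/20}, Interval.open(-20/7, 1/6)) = Union(Interval(-20/7, 1/6), Rationals)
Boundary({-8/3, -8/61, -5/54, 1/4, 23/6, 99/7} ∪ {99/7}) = {-8/3, -8/61, -5/54, 1/4, 23/6, 99/7}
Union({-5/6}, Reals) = Reals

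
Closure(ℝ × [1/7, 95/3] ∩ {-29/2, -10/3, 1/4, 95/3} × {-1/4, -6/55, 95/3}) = {-29/2, -10/3, 1/4, 95/3} × {95/3}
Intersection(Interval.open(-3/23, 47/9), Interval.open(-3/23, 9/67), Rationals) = Intersection(Interval.open(-3/23, 9/67), Rationals)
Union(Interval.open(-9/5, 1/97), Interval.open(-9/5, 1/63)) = Interval.open(-9/5, 1/63)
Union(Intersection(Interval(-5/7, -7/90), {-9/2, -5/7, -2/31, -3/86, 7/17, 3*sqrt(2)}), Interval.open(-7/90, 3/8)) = Union({-5/7}, Interval.open(-7/90, 3/8))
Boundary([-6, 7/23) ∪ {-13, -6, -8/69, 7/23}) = {-13, -6, 7/23}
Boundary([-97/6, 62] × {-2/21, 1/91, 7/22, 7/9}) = [-97/6, 62] × {-2/21, 1/91, 7/22, 7/9}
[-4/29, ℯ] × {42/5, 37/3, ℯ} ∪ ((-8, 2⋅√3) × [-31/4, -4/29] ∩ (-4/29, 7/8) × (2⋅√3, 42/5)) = [-4/29, ℯ] × {42/5, 37/3, ℯ}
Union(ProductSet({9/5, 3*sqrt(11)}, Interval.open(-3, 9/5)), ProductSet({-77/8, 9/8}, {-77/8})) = Union(ProductSet({-77/8, 9/8}, {-77/8}), ProductSet({9/5, 3*sqrt(11)}, Interval.open(-3, 9/5)))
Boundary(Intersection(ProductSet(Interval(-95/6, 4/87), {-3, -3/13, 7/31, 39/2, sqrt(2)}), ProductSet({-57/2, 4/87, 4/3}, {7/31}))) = ProductSet({4/87}, {7/31})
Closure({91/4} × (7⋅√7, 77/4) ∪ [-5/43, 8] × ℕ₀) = ([-5/43, 8] × ℕ₀) ∪ ({91/4} × [7⋅√7, 77/4])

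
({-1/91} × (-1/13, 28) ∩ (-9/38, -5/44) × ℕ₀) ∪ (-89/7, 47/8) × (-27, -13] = (-89/7, 47/8) × (-27, -13]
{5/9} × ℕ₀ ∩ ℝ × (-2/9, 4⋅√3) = {5/9} × {0, 1, …, 6}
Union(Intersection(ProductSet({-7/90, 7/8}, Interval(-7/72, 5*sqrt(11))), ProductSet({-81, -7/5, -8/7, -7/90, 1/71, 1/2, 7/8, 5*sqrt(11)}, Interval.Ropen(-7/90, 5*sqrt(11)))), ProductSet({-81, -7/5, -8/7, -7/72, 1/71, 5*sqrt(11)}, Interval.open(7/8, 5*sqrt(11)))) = Union(ProductSet({-7/90, 7/8}, Interval.Ropen(-7/90, 5*sqrt(11))), ProductSet({-81, -7/5, -8/7, -7/72, 1/71, 5*sqrt(11)}, Interval.open(7/8, 5*sqrt(11))))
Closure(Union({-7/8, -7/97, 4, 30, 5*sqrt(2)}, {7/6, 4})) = {-7/8, -7/97, 7/6, 4, 30, 5*sqrt(2)}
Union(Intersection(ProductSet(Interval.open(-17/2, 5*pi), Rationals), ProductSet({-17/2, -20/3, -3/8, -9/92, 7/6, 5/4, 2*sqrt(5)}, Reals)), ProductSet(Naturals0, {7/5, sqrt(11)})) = Union(ProductSet({-20/3, -3/8, -9/92, 7/6, 5/4, 2*sqrt(5)}, Rationals), ProductSet(Naturals0, {7/5, sqrt(11)}))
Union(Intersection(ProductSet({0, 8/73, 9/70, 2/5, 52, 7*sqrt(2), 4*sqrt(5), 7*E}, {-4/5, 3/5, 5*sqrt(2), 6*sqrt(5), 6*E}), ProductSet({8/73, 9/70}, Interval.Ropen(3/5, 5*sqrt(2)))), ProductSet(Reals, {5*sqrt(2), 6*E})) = Union(ProductSet({8/73, 9/70}, {3/5}), ProductSet(Reals, {5*sqrt(2), 6*E}))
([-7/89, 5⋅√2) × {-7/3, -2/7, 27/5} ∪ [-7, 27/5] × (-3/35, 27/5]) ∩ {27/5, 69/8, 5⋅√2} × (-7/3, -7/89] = {27/5} × ({-2/7} ∪ (-3/35, -7/89])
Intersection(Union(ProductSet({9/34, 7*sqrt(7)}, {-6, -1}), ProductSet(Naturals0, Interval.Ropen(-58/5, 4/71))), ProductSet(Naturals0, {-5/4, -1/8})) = ProductSet(Naturals0, {-5/4, -1/8})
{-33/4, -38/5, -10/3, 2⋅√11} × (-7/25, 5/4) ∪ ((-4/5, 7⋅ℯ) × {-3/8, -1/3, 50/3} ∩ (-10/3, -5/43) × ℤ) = {-33/4, -38/5, -10/3, 2⋅√11} × (-7/25, 5/4)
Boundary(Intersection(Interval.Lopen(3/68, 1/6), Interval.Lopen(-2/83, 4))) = {3/68, 1/6}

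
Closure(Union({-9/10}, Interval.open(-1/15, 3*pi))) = Union({-9/10}, Interval(-1/15, 3*pi))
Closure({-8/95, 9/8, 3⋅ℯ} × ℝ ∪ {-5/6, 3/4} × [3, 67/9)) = ({-8/95, 9/8, 3⋅ℯ} × ℝ) ∪ ({-5/6, 3/4} × [3, 67/9])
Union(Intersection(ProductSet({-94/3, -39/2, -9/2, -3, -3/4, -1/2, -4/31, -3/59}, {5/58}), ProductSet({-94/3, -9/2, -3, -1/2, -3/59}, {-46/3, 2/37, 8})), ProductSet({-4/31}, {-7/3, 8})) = ProductSet({-4/31}, {-7/3, 8})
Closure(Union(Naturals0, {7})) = Naturals0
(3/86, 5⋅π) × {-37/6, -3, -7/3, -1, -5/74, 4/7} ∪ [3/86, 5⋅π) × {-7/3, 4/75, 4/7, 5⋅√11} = ((3/86, 5⋅π) × {-37/6, -3, -7/3, -1, -5/74, 4/7}) ∪ ([3/86, 5⋅π) × {-7/3, 4/75, 4/7, 5⋅√11})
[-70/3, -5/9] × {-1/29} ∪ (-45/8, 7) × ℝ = ((-45/8, 7) × ℝ) ∪ ([-70/3, -5/9] × {-1/29})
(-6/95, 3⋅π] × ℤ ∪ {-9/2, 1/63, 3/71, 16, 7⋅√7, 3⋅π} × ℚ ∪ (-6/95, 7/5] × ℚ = ((-6/95, 3⋅π] × ℤ) ∪ (({-9/2, 16, 7⋅√7, 3⋅π} ∪ (-6/95, 7/5]) × ℚ)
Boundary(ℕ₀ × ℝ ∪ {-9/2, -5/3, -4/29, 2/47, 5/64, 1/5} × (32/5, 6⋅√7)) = (ℕ₀ × ℝ) ∪ ({-9/2, -5/3, -4/29, 2/47, 5/64, 1/5} × [32/5, 6⋅√7])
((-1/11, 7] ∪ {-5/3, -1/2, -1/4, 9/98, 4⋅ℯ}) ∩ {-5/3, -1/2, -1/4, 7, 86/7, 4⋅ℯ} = {-5/3, -1/2, -1/4, 7, 4⋅ℯ}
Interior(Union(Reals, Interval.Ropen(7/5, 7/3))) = Interval(-oo, oo)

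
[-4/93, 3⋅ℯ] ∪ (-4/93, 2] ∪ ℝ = (-∞, ∞)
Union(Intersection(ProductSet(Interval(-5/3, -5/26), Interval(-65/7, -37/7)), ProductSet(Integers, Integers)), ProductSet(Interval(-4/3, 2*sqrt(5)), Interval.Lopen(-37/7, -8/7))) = Union(ProductSet(Interval(-4/3, 2*sqrt(5)), Interval.Lopen(-37/7, -8/7)), ProductSet(Range(-1, 0, 1), Range(-9, -5, 1)))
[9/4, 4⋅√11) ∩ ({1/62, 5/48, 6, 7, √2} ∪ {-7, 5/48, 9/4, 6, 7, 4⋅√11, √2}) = {9/4, 6, 7}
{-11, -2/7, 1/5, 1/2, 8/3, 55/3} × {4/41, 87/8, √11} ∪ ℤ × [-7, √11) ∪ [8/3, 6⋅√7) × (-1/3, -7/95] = (ℤ × [-7, √11)) ∪ ({-11, -2/7, 1/5, 1/2, 8/3, 55/3} × {4/41, 87/8, √11}) ∪ ([8/3, 6⋅√7) × (-1/3, -7/95])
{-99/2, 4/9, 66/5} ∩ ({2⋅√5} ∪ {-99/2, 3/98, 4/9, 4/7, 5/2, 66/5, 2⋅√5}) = {-99/2, 4/9, 66/5}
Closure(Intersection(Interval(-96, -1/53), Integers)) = Range(-96, 0, 1)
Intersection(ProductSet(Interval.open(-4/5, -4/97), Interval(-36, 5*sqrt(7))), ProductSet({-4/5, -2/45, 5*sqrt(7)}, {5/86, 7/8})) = ProductSet({-2/45}, {5/86, 7/8})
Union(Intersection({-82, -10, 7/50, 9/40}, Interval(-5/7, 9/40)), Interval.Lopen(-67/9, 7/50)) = Union({9/40}, Interval.Lopen(-67/9, 7/50))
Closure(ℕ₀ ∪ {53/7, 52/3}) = ℕ₀ ∪ {53/7, 52/3}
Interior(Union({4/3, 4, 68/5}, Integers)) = EmptySet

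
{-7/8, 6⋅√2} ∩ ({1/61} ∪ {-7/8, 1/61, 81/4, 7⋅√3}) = {-7/8}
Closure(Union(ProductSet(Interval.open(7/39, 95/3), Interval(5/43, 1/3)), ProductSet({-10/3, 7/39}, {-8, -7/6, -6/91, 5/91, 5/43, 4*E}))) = Union(ProductSet({-10/3, 7/39}, {-8, -7/6, -6/91, 5/91, 5/43, 4*E}), ProductSet(Interval(7/39, 95/3), Interval(5/43, 1/3)))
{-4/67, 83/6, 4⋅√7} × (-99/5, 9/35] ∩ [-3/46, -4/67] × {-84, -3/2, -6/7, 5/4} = {-4/67} × {-3/2, -6/7}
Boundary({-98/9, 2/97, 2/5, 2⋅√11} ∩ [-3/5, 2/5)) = {2/97}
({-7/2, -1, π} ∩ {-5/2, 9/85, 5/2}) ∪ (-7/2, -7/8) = (-7/2, -7/8)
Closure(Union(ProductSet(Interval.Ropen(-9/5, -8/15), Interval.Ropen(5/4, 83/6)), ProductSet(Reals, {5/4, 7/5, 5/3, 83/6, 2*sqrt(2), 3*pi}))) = Union(ProductSet({-9/5, -8/15}, Interval(5/4, 83/6)), ProductSet(Interval(-oo, oo), {5/4, 7/5, 5/3, 83/6, 2*sqrt(2), 3*pi}), ProductSet(Interval.Ropen(-9/5, -8/15), Interval.Ropen(5/4, 83/6)))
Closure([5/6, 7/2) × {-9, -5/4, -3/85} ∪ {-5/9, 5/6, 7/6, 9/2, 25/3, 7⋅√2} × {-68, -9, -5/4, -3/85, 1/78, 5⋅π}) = ([5/6, 7/2] × {-9, -5/4, -3/85}) ∪ ({-5/9, 5/6, 7/6, 9/2, 25/3, 7⋅√2} × {-68, -9, -5/4, -3/85, 1/78, 5⋅π})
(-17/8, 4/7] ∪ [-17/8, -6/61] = [-17/8, 4/7]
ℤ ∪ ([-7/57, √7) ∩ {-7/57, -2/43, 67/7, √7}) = ℤ ∪ {-7/57, -2/43}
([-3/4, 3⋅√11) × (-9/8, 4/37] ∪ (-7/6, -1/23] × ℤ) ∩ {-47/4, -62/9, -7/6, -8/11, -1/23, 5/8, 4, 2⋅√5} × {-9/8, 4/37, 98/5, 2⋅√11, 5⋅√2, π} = {-8/11, -1/23, 5/8, 4, 2⋅√5} × {4/37}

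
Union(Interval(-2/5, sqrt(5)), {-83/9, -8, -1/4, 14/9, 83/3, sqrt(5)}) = Union({-83/9, -8, 83/3}, Interval(-2/5, sqrt(5)))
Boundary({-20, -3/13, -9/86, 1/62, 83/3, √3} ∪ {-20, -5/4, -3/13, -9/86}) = {-20, -5/4, -3/13, -9/86, 1/62, 83/3, √3}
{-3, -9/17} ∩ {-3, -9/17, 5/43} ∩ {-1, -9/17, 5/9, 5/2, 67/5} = {-9/17}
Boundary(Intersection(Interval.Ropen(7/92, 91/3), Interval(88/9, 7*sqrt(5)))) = {88/9, 7*sqrt(5)}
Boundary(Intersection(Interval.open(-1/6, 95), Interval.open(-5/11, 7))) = {-1/6, 7}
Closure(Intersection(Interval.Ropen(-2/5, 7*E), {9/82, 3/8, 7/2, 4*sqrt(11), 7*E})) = {9/82, 3/8, 7/2, 4*sqrt(11)}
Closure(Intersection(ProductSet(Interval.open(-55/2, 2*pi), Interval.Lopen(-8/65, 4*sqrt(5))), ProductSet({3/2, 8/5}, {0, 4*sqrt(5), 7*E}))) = ProductSet({3/2, 8/5}, {0, 4*sqrt(5)})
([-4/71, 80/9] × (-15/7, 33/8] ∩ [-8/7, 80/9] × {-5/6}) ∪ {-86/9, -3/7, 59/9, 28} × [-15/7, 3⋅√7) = ([-4/71, 80/9] × {-5/6}) ∪ ({-86/9, -3/7, 59/9, 28} × [-15/7, 3⋅√7))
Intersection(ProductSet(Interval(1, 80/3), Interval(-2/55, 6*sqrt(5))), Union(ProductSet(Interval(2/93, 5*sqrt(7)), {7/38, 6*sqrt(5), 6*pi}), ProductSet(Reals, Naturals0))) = Union(ProductSet(Interval(1, 80/3), Range(0, 14, 1)), ProductSet(Interval(1, 5*sqrt(7)), {7/38, 6*sqrt(5)}))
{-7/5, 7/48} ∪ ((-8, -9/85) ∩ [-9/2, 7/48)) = [-9/2, -9/85) ∪ {7/48}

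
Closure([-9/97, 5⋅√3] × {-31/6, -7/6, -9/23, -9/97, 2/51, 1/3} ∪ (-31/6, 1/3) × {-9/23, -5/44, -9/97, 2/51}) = ([-31/6, 1/3] × {-9/23, -5/44, -9/97, 2/51}) ∪ ([-9/97, 5⋅√3] × {-31/6, -7/6, -9/23, -9/97, 2/51, 1/3})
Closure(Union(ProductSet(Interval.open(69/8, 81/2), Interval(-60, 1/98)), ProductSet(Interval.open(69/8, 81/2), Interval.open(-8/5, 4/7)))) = Union(ProductSet({69/8, 81/2}, Interval(-60, 4/7)), ProductSet(Interval(69/8, 81/2), {-60, 4/7}), ProductSet(Interval.open(69/8, 81/2), Interval.Ropen(-60, 4/7)))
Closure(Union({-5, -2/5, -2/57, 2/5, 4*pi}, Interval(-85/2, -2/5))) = Union({-2/57, 2/5, 4*pi}, Interval(-85/2, -2/5))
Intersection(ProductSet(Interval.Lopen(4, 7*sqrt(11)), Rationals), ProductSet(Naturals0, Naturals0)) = ProductSet(Range(5, 24, 1), Naturals0)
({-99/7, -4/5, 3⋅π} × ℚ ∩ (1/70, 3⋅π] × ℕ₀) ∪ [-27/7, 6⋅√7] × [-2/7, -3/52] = ({3⋅π} × ℕ₀) ∪ ([-27/7, 6⋅√7] × [-2/7, -3/52])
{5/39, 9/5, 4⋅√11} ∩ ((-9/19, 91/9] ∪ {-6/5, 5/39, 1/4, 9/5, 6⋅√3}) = {5/39, 9/5}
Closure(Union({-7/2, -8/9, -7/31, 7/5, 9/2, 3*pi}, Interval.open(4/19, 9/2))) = Union({-7/2, -8/9, -7/31, 3*pi}, Interval(4/19, 9/2))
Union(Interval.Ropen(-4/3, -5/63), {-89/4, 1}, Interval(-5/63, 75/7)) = Union({-89/4}, Interval(-4/3, 75/7))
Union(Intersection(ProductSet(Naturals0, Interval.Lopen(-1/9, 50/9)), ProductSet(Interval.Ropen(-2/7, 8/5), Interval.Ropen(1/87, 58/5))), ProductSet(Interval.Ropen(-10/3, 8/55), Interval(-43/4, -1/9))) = Union(ProductSet(Interval.Ropen(-10/3, 8/55), Interval(-43/4, -1/9)), ProductSet(Range(0, 2, 1), Interval(1/87, 50/9)))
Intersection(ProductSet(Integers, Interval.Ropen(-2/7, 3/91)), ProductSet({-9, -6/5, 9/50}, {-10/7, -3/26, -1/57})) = ProductSet({-9}, {-3/26, -1/57})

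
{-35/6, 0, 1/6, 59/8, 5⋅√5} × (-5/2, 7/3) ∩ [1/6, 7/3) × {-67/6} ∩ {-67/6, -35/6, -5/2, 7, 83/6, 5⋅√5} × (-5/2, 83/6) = ∅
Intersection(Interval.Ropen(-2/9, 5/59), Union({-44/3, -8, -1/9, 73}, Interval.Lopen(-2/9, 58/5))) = Interval.open(-2/9, 5/59)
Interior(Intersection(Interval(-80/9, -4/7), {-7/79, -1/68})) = EmptySet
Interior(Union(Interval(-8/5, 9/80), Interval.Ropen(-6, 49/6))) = Interval.open(-6, 49/6)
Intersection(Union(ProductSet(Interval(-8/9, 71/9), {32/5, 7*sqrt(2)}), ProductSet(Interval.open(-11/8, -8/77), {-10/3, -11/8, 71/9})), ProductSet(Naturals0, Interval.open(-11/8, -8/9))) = EmptySet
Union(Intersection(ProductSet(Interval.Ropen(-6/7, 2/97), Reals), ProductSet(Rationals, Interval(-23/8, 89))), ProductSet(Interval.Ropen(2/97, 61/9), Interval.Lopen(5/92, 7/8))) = Union(ProductSet(Intersection(Interval.Ropen(-6/7, 2/97), Rationals), Interval(-23/8, 89)), ProductSet(Interval.Ropen(2/97, 61/9), Interval.Lopen(5/92, 7/8)))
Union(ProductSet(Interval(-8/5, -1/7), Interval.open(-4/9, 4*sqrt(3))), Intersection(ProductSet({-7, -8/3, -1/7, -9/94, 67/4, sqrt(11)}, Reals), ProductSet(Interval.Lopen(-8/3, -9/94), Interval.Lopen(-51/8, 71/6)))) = Union(ProductSet({-1/7, -9/94}, Interval.Lopen(-51/8, 71/6)), ProductSet(Interval(-8/5, -1/7), Interval.open(-4/9, 4*sqrt(3))))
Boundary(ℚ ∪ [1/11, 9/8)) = (-∞, 1/11] ∪ [9/8, ∞)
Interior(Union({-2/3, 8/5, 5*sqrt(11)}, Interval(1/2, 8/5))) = Interval.open(1/2, 8/5)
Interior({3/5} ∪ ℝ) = ℝ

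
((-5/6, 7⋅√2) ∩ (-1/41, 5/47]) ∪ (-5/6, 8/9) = (-5/6, 8/9)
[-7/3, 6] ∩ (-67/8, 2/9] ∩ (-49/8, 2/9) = [-7/3, 2/9)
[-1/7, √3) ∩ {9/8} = {9/8}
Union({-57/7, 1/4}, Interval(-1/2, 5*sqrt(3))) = Union({-57/7}, Interval(-1/2, 5*sqrt(3)))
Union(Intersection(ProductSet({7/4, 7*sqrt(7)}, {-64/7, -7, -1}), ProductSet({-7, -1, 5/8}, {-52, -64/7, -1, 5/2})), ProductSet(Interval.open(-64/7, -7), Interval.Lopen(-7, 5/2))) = ProductSet(Interval.open(-64/7, -7), Interval.Lopen(-7, 5/2))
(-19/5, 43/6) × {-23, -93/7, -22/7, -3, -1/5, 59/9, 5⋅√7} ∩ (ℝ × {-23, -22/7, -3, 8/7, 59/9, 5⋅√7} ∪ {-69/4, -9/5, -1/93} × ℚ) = ({-9/5, -1/93} × {-23, -93/7, -22/7, -3, -1/5, 59/9}) ∪ ((-19/5, 43/6) × {-23, -22/7, -3, 59/9, 5⋅√7})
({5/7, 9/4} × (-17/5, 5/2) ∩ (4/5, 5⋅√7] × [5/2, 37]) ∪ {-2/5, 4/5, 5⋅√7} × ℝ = {-2/5, 4/5, 5⋅√7} × ℝ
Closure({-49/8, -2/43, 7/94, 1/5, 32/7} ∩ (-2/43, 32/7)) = {7/94, 1/5}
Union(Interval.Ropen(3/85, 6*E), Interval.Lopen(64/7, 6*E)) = Interval(3/85, 6*E)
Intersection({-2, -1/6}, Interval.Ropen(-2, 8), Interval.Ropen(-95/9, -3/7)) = {-2}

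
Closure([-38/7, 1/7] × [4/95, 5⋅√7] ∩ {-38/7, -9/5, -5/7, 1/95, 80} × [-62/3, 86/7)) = {-38/7, -9/5, -5/7, 1/95} × [4/95, 86/7]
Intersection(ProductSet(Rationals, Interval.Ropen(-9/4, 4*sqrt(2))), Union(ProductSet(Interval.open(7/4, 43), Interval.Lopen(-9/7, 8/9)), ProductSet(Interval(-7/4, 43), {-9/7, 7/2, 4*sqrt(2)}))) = Union(ProductSet(Intersection(Interval(-7/4, 43), Rationals), {-9/7, 7/2}), ProductSet(Intersection(Interval.open(7/4, 43), Rationals), Interval.Lopen(-9/7, 8/9)))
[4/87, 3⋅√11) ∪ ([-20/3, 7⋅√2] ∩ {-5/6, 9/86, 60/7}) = {-5/6} ∪ [4/87, 3⋅√11)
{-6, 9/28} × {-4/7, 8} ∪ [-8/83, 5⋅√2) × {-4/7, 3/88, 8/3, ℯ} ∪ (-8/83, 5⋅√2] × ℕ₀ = ({-6, 9/28} × {-4/7, 8}) ∪ ((-8/83, 5⋅√2] × ℕ₀) ∪ ([-8/83, 5⋅√2) × {-4/7, 3/88, 8/3, ℯ})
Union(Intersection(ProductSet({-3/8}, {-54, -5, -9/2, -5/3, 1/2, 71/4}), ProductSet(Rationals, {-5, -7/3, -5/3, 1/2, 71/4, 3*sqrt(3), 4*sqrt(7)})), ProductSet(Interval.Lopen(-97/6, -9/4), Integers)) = Union(ProductSet({-3/8}, {-5, -5/3, 1/2, 71/4}), ProductSet(Interval.Lopen(-97/6, -9/4), Integers))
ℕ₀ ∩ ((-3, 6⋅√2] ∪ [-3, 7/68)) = {0, 1, …, 8}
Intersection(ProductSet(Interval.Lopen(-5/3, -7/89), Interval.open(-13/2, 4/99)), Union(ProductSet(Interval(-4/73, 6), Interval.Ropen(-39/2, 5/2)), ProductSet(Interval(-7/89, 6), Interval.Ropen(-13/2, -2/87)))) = ProductSet({-7/89}, Interval.open(-13/2, -2/87))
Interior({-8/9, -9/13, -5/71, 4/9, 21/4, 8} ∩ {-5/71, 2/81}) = ∅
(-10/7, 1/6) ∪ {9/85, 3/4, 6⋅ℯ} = (-10/7, 1/6) ∪ {3/4, 6⋅ℯ}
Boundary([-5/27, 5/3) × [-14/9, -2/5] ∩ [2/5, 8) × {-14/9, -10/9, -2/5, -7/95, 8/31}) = [2/5, 5/3] × {-14/9, -10/9, -2/5}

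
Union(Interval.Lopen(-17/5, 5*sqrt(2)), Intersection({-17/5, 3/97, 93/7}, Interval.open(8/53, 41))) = Union({93/7}, Interval.Lopen(-17/5, 5*sqrt(2)))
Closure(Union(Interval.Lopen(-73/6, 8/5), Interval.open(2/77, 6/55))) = Interval(-73/6, 8/5)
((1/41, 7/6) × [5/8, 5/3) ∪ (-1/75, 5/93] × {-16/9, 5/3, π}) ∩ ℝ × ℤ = (1/41, 7/6) × {1}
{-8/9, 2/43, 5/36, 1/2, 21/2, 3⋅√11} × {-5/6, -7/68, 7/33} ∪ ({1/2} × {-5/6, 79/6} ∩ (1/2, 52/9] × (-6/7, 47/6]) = {-8/9, 2/43, 5/36, 1/2, 21/2, 3⋅√11} × {-5/6, -7/68, 7/33}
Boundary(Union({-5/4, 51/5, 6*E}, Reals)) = EmptySet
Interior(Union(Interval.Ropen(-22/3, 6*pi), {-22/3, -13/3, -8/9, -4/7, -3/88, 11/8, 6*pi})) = Interval.open(-22/3, 6*pi)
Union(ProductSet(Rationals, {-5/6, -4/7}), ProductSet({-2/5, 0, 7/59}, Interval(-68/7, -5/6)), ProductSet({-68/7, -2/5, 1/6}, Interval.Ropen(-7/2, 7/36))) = Union(ProductSet({-68/7, -2/5, 1/6}, Interval.Ropen(-7/2, 7/36)), ProductSet({-2/5, 0, 7/59}, Interval(-68/7, -5/6)), ProductSet(Rationals, {-5/6, -4/7}))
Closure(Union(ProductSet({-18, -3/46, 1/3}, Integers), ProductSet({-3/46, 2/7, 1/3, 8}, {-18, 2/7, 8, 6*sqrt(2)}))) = Union(ProductSet({-18, -3/46, 1/3}, Integers), ProductSet({-3/46, 2/7, 1/3, 8}, {-18, 2/7, 8, 6*sqrt(2)}))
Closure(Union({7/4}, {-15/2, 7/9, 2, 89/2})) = {-15/2, 7/9, 7/4, 2, 89/2}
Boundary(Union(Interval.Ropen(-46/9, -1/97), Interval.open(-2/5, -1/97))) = {-46/9, -1/97}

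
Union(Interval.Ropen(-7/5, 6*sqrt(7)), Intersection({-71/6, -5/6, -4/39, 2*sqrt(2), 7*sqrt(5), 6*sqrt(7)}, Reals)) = Union({-71/6}, Interval(-7/5, 6*sqrt(7)))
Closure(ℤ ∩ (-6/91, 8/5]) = {0, 1}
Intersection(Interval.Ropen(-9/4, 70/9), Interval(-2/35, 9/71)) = Interval(-2/35, 9/71)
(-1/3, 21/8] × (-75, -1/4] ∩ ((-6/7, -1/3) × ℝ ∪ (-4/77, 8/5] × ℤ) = (-4/77, 8/5] × {-74, -73, …, -1}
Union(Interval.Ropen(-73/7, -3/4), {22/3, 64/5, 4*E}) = Union({22/3, 64/5, 4*E}, Interval.Ropen(-73/7, -3/4))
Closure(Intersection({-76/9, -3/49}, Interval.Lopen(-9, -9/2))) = {-76/9}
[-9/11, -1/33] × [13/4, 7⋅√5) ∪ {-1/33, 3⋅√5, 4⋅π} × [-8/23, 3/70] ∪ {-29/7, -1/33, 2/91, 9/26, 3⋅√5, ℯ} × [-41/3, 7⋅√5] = ([-9/11, -1/33] × [13/4, 7⋅√5)) ∪ ({-1/33, 3⋅√5, 4⋅π} × [-8/23, 3/70]) ∪ ({-29/7, -1/33, 2/91, 9/26, 3⋅√5, ℯ} × [-41/3, 7⋅√5])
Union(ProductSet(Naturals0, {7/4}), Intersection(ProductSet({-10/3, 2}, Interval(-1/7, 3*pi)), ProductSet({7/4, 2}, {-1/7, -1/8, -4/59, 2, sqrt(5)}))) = Union(ProductSet({2}, {-1/7, -1/8, -4/59, 2, sqrt(5)}), ProductSet(Naturals0, {7/4}))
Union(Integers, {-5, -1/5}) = Union({-1/5}, Integers)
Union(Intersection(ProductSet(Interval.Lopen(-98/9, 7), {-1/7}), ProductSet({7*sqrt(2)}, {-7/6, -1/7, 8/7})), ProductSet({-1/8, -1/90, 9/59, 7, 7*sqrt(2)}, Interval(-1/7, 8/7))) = ProductSet({-1/8, -1/90, 9/59, 7, 7*sqrt(2)}, Interval(-1/7, 8/7))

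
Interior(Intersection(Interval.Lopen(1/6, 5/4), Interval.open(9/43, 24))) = Interval.open(9/43, 5/4)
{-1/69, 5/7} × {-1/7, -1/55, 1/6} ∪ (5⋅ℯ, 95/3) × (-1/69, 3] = ({-1/69, 5/7} × {-1/7, -1/55, 1/6}) ∪ ((5⋅ℯ, 95/3) × (-1/69, 3])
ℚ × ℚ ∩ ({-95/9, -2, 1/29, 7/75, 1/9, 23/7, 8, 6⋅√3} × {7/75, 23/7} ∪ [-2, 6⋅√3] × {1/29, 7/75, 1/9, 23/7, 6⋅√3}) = ({-95/9, -2, 1/29, 7/75, 1/9, 23/7, 8} × {7/75, 23/7}) ∪ ((ℚ ∩ [-2, 6⋅√3]) × {1/29, 7/75, 1/9, 23/7})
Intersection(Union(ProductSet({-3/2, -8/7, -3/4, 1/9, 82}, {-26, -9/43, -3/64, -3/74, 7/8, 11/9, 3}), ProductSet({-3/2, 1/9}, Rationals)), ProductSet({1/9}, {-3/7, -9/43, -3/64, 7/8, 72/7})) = ProductSet({1/9}, {-3/7, -9/43, -3/64, 7/8, 72/7})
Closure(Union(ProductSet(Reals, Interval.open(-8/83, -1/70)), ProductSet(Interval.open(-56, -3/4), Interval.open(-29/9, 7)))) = Union(ProductSet({-56, -3/4}, Union(Interval(-29/9, -8/83), Interval(-1/70, 7))), ProductSet(Interval(-56, -3/4), {-29/9, 7}), ProductSet(Interval.open(-56, -3/4), Interval.open(-29/9, 7)), ProductSet(Reals, Interval.open(-8/83, -1/70)), ProductSet(Union(Interval(-oo, -56), Interval(-3/4, oo)), {-8/83, -1/70}))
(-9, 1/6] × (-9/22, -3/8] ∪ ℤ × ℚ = (ℤ × ℚ) ∪ ((-9, 1/6] × (-9/22, -3/8])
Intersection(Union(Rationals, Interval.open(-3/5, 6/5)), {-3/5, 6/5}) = {-3/5, 6/5}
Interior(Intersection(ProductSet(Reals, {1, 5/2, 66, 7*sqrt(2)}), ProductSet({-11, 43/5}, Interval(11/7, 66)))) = EmptySet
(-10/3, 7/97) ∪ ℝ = (-∞, ∞)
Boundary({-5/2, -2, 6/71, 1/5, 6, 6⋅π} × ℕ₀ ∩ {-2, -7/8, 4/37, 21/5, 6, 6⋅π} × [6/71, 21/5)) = {-2, 6, 6⋅π} × {1, 2, 3, 4}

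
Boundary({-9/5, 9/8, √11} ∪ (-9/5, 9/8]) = {-9/5, 9/8, √11}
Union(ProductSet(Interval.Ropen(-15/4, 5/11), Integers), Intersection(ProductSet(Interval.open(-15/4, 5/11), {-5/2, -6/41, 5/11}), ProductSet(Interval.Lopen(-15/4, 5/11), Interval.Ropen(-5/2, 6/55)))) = Union(ProductSet(Interval.Ropen(-15/4, 5/11), Integers), ProductSet(Interval.open(-15/4, 5/11), {-5/2, -6/41}))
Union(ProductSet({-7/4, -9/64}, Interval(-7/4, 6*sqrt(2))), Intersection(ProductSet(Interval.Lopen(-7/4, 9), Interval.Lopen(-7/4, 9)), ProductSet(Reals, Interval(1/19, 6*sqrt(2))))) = Union(ProductSet({-7/4, -9/64}, Interval(-7/4, 6*sqrt(2))), ProductSet(Interval.Lopen(-7/4, 9), Interval(1/19, 6*sqrt(2))))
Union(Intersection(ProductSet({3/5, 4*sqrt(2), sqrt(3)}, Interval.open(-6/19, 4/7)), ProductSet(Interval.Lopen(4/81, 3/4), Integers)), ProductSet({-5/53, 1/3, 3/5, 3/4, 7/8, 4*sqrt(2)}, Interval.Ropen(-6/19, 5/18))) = ProductSet({-5/53, 1/3, 3/5, 3/4, 7/8, 4*sqrt(2)}, Interval.Ropen(-6/19, 5/18))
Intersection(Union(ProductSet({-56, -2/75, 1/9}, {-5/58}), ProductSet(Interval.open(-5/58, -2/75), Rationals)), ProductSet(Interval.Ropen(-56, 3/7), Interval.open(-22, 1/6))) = Union(ProductSet({-56, -2/75, 1/9}, {-5/58}), ProductSet(Interval.open(-5/58, -2/75), Intersection(Interval.open(-22, 1/6), Rationals)))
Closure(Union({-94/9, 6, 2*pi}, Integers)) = Union({-94/9, 2*pi}, Integers)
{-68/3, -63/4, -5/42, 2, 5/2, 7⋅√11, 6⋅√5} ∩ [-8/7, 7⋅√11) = {-5/42, 2, 5/2, 6⋅√5}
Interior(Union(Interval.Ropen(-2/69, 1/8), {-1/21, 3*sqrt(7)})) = Interval.open(-2/69, 1/8)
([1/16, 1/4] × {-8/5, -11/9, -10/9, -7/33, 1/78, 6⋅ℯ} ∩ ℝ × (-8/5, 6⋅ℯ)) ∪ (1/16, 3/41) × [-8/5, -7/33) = ((1/16, 3/41) × [-8/5, -7/33)) ∪ ([1/16, 1/4] × {-11/9, -10/9, -7/33, 1/78})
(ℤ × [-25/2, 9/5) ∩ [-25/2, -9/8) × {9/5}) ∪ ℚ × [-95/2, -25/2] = ℚ × [-95/2, -25/2]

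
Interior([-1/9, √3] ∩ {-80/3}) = ∅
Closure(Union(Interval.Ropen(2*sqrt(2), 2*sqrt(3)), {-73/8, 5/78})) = Union({-73/8, 5/78}, Interval(2*sqrt(2), 2*sqrt(3)))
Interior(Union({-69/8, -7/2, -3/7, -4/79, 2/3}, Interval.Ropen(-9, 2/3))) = Interval.open(-9, 2/3)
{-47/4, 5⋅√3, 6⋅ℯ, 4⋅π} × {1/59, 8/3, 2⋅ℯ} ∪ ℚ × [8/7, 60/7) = (ℚ × [8/7, 60/7)) ∪ ({-47/4, 5⋅√3, 6⋅ℯ, 4⋅π} × {1/59, 8/3, 2⋅ℯ})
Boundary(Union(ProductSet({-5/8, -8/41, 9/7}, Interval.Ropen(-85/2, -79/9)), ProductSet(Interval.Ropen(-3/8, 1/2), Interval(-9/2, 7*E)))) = Union(ProductSet({-3/8, 1/2}, Interval(-9/2, 7*E)), ProductSet({-5/8, -8/41, 9/7}, Interval(-85/2, -79/9)), ProductSet(Interval(-3/8, 1/2), {-9/2, 7*E}))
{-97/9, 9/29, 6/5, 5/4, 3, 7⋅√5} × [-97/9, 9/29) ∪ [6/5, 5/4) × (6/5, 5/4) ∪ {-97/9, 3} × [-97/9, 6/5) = ({-97/9, 3} × [-97/9, 6/5)) ∪ ([6/5, 5/4) × (6/5, 5/4)) ∪ ({-97/9, 9/29, 6/5, 5/4, 3, 7⋅√5} × [-97/9, 9/29))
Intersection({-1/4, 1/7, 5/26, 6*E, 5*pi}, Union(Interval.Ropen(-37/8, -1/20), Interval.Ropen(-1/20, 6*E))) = {-1/4, 1/7, 5/26, 5*pi}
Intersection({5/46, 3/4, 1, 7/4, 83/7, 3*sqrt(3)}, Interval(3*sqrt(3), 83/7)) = {83/7, 3*sqrt(3)}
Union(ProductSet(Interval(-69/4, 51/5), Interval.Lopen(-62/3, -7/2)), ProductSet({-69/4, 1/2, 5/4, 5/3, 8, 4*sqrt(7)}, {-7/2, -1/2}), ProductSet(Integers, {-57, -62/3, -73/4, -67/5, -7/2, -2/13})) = Union(ProductSet({-69/4, 1/2, 5/4, 5/3, 8, 4*sqrt(7)}, {-7/2, -1/2}), ProductSet(Integers, {-57, -62/3, -73/4, -67/5, -7/2, -2/13}), ProductSet(Interval(-69/4, 51/5), Interval.Lopen(-62/3, -7/2)))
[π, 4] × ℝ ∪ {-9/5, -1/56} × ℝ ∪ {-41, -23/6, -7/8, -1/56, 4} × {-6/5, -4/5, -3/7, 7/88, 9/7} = (({-9/5, -1/56} ∪ [π, 4]) × ℝ) ∪ ({-41, -23/6, -7/8, -1/56, 4} × {-6/5, -4/5, -3/7, 7/88, 9/7})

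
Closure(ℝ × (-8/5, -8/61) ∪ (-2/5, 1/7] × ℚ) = ((-2/5, 1/7] × ℚ) ∪ (ℝ × [-8/5, -8/61]) ∪ ([-2/5, 1/7] × ((-∞, -8/5] ∪ [-8/61, ∞)))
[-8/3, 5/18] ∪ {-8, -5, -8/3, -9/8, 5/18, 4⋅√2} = {-8, -5, 4⋅√2} ∪ [-8/3, 5/18]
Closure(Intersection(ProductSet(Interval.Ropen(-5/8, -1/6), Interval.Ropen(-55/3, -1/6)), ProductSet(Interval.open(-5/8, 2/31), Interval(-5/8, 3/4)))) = Union(ProductSet({-5/8, -1/6}, Interval(-5/8, -1/6)), ProductSet(Interval(-5/8, -1/6), {-5/8, -1/6}), ProductSet(Interval.open(-5/8, -1/6), Interval.Ropen(-5/8, -1/6)))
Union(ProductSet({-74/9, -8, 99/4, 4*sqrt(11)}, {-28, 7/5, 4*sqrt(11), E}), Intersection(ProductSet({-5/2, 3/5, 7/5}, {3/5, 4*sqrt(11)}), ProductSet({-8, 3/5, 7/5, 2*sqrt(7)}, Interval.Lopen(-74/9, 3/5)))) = Union(ProductSet({3/5, 7/5}, {3/5}), ProductSet({-74/9, -8, 99/4, 4*sqrt(11)}, {-28, 7/5, 4*sqrt(11), E}))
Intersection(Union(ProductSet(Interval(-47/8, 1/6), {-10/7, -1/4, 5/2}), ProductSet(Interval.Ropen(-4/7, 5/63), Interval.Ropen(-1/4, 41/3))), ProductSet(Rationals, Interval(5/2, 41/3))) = Union(ProductSet(Intersection(Interval(-47/8, 1/6), Rationals), {5/2}), ProductSet(Intersection(Interval.Ropen(-4/7, 5/63), Rationals), Interval.Ropen(5/2, 41/3)))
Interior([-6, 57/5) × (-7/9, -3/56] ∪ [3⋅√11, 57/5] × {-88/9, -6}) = (-6, 57/5) × (-7/9, -3/56)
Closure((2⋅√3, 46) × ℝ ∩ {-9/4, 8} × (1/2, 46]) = {8} × [1/2, 46]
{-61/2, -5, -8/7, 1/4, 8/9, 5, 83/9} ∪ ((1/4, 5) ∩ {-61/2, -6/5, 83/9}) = {-61/2, -5, -8/7, 1/4, 8/9, 5, 83/9}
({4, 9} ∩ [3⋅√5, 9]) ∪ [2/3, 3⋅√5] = [2/3, 3⋅√5] ∪ {9}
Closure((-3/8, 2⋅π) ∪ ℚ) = ℚ ∪ (-∞, ∞)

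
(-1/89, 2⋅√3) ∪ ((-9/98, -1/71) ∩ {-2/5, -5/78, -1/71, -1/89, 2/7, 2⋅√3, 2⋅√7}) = {-5/78} ∪ (-1/89, 2⋅√3)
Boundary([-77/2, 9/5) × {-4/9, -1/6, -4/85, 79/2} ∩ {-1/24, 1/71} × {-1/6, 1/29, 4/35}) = {-1/24, 1/71} × {-1/6}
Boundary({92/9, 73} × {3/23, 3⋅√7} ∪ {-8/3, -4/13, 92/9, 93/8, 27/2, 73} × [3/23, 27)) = {-8/3, -4/13, 92/9, 93/8, 27/2, 73} × [3/23, 27]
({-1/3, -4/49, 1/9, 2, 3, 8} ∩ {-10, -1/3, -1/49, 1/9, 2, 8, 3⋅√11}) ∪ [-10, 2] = [-10, 2] ∪ {8}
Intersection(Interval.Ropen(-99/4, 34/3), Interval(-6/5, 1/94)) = Interval(-6/5, 1/94)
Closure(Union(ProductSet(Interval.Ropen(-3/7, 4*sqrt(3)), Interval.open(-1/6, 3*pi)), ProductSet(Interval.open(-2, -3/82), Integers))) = Union(ProductSet({-3/7, 4*sqrt(3)}, Interval(-1/6, 3*pi)), ProductSet(Interval(-2, -3/82), Complement(Integers, Interval.open(-1/6, 3*pi))), ProductSet(Interval.Ropen(-2, -3/82), Integers), ProductSet(Interval(-3/7, 4*sqrt(3)), {-1/6, 3*pi}), ProductSet(Interval.Ropen(-3/7, 4*sqrt(3)), Interval.open(-1/6, 3*pi)))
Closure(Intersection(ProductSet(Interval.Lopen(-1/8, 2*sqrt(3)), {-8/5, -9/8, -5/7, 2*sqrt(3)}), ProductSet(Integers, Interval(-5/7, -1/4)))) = ProductSet(Range(0, 4, 1), {-5/7})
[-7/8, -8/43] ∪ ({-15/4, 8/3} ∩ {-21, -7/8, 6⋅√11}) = [-7/8, -8/43]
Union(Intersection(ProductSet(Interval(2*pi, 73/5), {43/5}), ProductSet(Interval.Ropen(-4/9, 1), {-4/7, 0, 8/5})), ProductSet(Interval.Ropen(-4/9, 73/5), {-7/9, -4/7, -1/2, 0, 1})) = ProductSet(Interval.Ropen(-4/9, 73/5), {-7/9, -4/7, -1/2, 0, 1})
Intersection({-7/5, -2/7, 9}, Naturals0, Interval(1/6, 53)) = {9}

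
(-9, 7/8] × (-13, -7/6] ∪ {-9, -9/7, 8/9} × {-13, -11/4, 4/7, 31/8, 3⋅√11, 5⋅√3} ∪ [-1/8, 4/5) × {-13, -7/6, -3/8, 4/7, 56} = ((-9, 7/8] × (-13, -7/6]) ∪ ([-1/8, 4/5) × {-13, -7/6, -3/8, 4/7, 56}) ∪ ({-9, -9/7, 8/9} × {-13, -11/4, 4/7, 31/8, 3⋅√11, 5⋅√3})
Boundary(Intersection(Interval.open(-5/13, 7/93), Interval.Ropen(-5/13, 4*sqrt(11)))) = {-5/13, 7/93}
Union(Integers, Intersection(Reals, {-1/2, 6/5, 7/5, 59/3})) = Union({-1/2, 6/5, 7/5, 59/3}, Integers)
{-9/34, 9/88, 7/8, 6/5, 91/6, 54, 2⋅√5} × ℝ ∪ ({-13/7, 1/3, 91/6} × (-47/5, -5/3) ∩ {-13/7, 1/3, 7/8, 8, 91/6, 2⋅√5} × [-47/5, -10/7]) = ({-13/7, 1/3, 91/6} × (-47/5, -5/3)) ∪ ({-9/34, 9/88, 7/8, 6/5, 91/6, 54, 2⋅√5} × ℝ)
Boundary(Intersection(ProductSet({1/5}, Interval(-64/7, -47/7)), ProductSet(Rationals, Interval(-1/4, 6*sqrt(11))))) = EmptySet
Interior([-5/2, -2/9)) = (-5/2, -2/9)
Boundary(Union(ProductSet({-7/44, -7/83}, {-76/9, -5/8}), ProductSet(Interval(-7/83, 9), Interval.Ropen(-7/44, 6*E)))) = Union(ProductSet({-7/44, -7/83}, {-76/9, -5/8}), ProductSet({-7/83, 9}, Interval(-7/44, 6*E)), ProductSet(Interval(-7/83, 9), {-7/44, 6*E}))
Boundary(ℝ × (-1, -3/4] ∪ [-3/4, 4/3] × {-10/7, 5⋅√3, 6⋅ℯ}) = (ℝ × {-1, -3/4}) ∪ ([-3/4, 4/3] × {-10/7, 5⋅√3, 6⋅ℯ})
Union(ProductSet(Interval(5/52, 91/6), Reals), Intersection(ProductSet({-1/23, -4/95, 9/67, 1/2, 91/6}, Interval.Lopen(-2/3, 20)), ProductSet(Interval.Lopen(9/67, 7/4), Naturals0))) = ProductSet(Interval(5/52, 91/6), Reals)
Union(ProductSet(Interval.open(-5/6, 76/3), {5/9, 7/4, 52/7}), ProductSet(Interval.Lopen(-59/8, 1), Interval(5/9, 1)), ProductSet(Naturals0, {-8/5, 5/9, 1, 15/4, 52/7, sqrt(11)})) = Union(ProductSet(Interval.Lopen(-59/8, 1), Interval(5/9, 1)), ProductSet(Interval.open(-5/6, 76/3), {5/9, 7/4, 52/7}), ProductSet(Naturals0, {-8/5, 5/9, 1, 15/4, 52/7, sqrt(11)}))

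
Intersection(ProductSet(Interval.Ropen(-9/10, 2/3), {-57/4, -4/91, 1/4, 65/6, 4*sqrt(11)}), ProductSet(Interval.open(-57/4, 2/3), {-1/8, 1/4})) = ProductSet(Interval.Ropen(-9/10, 2/3), {1/4})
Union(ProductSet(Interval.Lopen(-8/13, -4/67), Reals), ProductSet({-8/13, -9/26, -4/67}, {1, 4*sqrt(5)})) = Union(ProductSet({-8/13, -9/26, -4/67}, {1, 4*sqrt(5)}), ProductSet(Interval.Lopen(-8/13, -4/67), Reals))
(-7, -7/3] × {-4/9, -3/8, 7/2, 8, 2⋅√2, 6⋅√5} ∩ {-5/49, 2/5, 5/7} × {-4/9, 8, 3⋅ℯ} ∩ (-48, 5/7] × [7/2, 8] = ∅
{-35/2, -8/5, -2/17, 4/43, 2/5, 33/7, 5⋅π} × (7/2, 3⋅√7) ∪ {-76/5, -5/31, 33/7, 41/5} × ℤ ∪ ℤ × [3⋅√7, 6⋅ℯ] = ({-76/5, -5/31, 33/7, 41/5} × ℤ) ∪ (ℤ × [3⋅√7, 6⋅ℯ]) ∪ ({-35/2, -8/5, -2/17, 4/43, 2/5, 33/7, 5⋅π} × (7/2, 3⋅√7))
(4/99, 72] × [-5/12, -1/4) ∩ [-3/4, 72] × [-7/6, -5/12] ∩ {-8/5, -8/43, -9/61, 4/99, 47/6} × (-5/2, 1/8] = {47/6} × {-5/12}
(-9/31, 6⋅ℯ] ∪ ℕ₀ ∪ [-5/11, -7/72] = [-5/11, 6⋅ℯ] ∪ ℕ₀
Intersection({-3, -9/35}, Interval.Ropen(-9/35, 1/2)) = {-9/35}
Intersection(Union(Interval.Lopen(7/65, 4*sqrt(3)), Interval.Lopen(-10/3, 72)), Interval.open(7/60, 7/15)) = Interval.open(7/60, 7/15)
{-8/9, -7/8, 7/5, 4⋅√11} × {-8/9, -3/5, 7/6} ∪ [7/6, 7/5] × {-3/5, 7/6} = ([7/6, 7/5] × {-3/5, 7/6}) ∪ ({-8/9, -7/8, 7/5, 4⋅√11} × {-8/9, -3/5, 7/6})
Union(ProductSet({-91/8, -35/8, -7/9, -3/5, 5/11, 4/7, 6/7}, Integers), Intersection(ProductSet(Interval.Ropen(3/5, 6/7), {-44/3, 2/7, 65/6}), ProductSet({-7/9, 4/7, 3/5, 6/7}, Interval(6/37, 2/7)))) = Union(ProductSet({3/5}, {2/7}), ProductSet({-91/8, -35/8, -7/9, -3/5, 5/11, 4/7, 6/7}, Integers))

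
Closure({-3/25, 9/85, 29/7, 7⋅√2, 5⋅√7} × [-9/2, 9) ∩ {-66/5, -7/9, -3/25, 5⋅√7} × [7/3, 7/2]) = {-3/25, 5⋅√7} × [7/3, 7/2]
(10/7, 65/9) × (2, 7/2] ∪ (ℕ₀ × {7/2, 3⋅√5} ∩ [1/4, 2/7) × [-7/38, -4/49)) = (10/7, 65/9) × (2, 7/2]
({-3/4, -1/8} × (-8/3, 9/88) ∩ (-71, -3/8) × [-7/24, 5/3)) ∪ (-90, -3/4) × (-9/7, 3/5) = ({-3/4} × [-7/24, 9/88)) ∪ ((-90, -3/4) × (-9/7, 3/5))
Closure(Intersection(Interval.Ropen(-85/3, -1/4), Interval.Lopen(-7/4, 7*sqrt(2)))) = Interval(-7/4, -1/4)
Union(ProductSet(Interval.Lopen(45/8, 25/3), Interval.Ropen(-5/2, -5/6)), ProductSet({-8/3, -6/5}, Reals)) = Union(ProductSet({-8/3, -6/5}, Reals), ProductSet(Interval.Lopen(45/8, 25/3), Interval.Ropen(-5/2, -5/6)))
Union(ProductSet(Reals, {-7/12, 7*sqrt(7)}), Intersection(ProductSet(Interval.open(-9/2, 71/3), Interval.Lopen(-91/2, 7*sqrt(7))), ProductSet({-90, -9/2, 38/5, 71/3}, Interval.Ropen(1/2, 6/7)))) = Union(ProductSet({38/5}, Interval.Ropen(1/2, 6/7)), ProductSet(Reals, {-7/12, 7*sqrt(7)}))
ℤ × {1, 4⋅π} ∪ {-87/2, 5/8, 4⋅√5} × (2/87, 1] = (ℤ × {1, 4⋅π}) ∪ ({-87/2, 5/8, 4⋅√5} × (2/87, 1])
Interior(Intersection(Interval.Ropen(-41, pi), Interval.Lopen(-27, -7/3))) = Interval.open(-27, -7/3)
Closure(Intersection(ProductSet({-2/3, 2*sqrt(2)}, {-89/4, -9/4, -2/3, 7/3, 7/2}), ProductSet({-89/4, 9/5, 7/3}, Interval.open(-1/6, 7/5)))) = EmptySet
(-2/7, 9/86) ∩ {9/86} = ∅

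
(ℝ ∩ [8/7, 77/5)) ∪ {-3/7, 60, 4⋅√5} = {-3/7, 60} ∪ [8/7, 77/5)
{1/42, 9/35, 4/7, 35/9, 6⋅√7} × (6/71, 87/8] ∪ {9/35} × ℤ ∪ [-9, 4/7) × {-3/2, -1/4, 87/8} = ({9/35} × ℤ) ∪ ([-9, 4/7) × {-3/2, -1/4, 87/8}) ∪ ({1/42, 9/35, 4/7, 35/9, 6⋅√7} × (6/71, 87/8])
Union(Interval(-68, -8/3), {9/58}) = Union({9/58}, Interval(-68, -8/3))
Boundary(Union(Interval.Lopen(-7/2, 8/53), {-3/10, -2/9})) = {-7/2, 8/53}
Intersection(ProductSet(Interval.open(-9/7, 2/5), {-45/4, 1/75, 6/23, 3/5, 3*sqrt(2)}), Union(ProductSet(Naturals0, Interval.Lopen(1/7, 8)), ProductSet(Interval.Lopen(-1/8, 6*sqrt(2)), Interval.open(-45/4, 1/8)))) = Union(ProductSet(Interval.open(-1/8, 2/5), {1/75}), ProductSet(Range(0, 1, 1), {6/23, 3/5, 3*sqrt(2)}))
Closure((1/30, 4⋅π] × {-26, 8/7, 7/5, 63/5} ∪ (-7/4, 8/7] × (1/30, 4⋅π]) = ({-7/4, 8/7} × [1/30, 4⋅π]) ∪ ([-7/4, 8/7] × {1/30, 4⋅π}) ∪ ([1/30, 4⋅π] × {-26, 63/5}) ∪ ((-7/4, 8/7] × (1/30, 4⋅π]) ∪ ((1/30, 4⋅π] × {-26, 8/7, 7/5, 63/5})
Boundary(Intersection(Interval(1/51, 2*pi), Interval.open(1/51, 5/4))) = {1/51, 5/4}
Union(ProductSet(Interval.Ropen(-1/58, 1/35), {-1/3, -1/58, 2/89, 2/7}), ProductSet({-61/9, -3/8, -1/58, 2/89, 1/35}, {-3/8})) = Union(ProductSet({-61/9, -3/8, -1/58, 2/89, 1/35}, {-3/8}), ProductSet(Interval.Ropen(-1/58, 1/35), {-1/3, -1/58, 2/89, 2/7}))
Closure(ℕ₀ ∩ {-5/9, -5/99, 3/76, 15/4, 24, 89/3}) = {24}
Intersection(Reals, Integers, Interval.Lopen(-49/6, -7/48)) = Range(-8, 0, 1)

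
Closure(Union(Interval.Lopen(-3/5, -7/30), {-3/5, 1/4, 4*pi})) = Union({1/4, 4*pi}, Interval(-3/5, -7/30))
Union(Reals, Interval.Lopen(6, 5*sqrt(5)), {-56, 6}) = Interval(-oo, oo)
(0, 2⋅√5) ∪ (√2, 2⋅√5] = (0, 2⋅√5]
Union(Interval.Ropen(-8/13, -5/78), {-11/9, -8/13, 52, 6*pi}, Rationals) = Union({6*pi}, Interval(-8/13, -5/78), Rationals)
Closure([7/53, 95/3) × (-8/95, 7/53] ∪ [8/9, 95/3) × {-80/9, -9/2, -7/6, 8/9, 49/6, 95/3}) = ({7/53, 95/3} × [-8/95, 7/53]) ∪ ([7/53, 95/3] × {-8/95, 7/53}) ∪ ([7/53, 95/3) × (-8/95, 7/53]) ∪ ([8/9, 95/3] × {-80/9, -9/2, -7/6, 8/9, 49/6, 95/3})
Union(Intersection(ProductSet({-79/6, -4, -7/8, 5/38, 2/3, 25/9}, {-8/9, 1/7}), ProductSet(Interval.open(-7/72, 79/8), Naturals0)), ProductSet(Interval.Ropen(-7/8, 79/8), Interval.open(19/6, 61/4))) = ProductSet(Interval.Ropen(-7/8, 79/8), Interval.open(19/6, 61/4))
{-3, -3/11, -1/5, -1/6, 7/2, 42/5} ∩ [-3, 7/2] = {-3, -3/11, -1/5, -1/6, 7/2}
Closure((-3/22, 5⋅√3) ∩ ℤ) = {0, 1, …, 8}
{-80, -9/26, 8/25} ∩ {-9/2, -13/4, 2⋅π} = ∅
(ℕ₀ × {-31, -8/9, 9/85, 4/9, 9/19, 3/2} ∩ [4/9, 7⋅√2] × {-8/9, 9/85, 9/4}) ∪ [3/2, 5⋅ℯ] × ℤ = ({1, 2, …, 9} × {-8/9, 9/85}) ∪ ([3/2, 5⋅ℯ] × ℤ)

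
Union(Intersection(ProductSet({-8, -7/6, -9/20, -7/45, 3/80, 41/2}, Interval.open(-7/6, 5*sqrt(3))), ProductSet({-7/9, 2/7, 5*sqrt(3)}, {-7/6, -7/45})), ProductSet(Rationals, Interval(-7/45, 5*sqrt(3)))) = ProductSet(Rationals, Interval(-7/45, 5*sqrt(3)))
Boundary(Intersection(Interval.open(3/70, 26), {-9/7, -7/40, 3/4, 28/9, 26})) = {3/4, 28/9}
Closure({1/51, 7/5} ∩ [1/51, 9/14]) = {1/51}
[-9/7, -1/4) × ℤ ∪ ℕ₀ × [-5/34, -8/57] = ([-9/7, -1/4) × ℤ) ∪ (ℕ₀ × [-5/34, -8/57])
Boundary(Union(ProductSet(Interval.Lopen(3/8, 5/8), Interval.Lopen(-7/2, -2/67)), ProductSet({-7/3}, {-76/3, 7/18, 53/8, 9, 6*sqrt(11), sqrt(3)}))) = Union(ProductSet({-7/3}, {-76/3, 7/18, 53/8, 9, 6*sqrt(11), sqrt(3)}), ProductSet({3/8, 5/8}, Interval(-7/2, -2/67)), ProductSet(Interval(3/8, 5/8), {-7/2, -2/67}))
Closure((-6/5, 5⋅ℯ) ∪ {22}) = [-6/5, 5⋅ℯ] ∪ {22}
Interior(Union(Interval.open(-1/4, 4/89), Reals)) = Interval(-oo, oo)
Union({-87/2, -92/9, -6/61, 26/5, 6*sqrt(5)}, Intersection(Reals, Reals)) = Reals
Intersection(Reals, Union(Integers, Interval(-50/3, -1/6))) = Union(Integers, Interval(-50/3, -1/6))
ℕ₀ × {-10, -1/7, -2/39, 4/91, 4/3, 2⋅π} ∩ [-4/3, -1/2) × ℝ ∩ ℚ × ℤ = ∅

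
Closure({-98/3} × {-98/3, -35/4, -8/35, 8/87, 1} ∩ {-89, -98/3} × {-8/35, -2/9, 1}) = {-98/3} × {-8/35, 1}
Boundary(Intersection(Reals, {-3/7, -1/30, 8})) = {-3/7, -1/30, 8}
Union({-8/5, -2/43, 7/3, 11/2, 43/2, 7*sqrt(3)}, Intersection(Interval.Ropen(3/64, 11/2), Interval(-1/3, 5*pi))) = Union({-8/5, -2/43, 43/2, 7*sqrt(3)}, Interval(3/64, 11/2))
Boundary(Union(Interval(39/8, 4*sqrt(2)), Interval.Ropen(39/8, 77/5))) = {39/8, 77/5}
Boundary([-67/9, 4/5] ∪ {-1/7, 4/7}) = {-67/9, 4/5}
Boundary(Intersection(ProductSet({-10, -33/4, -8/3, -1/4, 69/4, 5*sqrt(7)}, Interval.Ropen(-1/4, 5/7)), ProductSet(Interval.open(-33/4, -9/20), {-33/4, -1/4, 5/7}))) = ProductSet({-8/3}, {-1/4})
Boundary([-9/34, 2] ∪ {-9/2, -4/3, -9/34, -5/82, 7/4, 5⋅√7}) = {-9/2, -4/3, -9/34, 2, 5⋅√7}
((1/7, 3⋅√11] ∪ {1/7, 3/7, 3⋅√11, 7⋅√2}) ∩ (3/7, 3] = (3/7, 3]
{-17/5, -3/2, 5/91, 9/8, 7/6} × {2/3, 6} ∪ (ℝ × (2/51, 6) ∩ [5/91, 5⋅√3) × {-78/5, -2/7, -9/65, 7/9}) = ({-17/5, -3/2, 5/91, 9/8, 7/6} × {2/3, 6}) ∪ ([5/91, 5⋅√3) × {7/9})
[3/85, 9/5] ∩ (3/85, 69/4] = (3/85, 9/5]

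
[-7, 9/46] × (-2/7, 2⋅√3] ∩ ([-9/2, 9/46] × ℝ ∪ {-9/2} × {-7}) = [-9/2, 9/46] × (-2/7, 2⋅√3]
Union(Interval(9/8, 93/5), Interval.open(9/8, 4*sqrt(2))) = Interval(9/8, 93/5)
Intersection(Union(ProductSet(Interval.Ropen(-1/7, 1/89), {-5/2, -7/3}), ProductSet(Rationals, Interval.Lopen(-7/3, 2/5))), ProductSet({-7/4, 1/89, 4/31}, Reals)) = ProductSet({-7/4, 1/89, 4/31}, Interval.Lopen(-7/3, 2/5))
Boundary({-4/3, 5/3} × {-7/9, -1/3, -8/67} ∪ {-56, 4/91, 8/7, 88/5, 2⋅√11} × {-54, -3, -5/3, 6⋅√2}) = ({-4/3, 5/3} × {-7/9, -1/3, -8/67}) ∪ ({-56, 4/91, 8/7, 88/5, 2⋅√11} × {-54, -3, -5/3, 6⋅√2})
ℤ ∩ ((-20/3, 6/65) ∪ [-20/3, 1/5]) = {-6, -5, …, 0}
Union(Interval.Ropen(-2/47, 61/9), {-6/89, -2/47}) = Union({-6/89}, Interval.Ropen(-2/47, 61/9))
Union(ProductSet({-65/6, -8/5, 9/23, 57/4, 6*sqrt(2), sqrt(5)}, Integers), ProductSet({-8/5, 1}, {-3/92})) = Union(ProductSet({-8/5, 1}, {-3/92}), ProductSet({-65/6, -8/5, 9/23, 57/4, 6*sqrt(2), sqrt(5)}, Integers))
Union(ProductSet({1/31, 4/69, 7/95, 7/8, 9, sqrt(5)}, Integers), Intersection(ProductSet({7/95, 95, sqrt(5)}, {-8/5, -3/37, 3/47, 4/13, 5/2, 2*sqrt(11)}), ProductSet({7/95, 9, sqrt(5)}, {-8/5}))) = Union(ProductSet({7/95, sqrt(5)}, {-8/5}), ProductSet({1/31, 4/69, 7/95, 7/8, 9, sqrt(5)}, Integers))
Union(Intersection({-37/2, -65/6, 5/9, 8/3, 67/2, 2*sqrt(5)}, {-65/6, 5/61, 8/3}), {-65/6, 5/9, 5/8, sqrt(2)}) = {-65/6, 5/9, 5/8, 8/3, sqrt(2)}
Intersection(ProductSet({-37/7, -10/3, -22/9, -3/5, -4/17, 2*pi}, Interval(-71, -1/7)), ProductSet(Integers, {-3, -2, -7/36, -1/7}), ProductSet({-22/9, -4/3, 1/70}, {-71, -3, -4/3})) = EmptySet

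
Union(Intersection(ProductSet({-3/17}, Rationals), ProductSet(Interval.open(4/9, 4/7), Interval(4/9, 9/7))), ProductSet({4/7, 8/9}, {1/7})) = ProductSet({4/7, 8/9}, {1/7})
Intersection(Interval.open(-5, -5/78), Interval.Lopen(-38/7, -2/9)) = Interval.Lopen(-5, -2/9)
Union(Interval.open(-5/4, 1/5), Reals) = Interval(-oo, oo)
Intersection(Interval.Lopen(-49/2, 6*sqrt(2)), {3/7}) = {3/7}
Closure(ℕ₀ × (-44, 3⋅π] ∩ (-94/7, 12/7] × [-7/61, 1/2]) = {0, 1} × [-7/61, 1/2]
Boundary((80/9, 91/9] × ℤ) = [80/9, 91/9] × ℤ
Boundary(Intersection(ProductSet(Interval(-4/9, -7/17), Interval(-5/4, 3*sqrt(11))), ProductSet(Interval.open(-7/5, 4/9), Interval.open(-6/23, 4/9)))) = Union(ProductSet({-4/9, -7/17}, Interval(-6/23, 4/9)), ProductSet(Interval(-4/9, -7/17), {-6/23, 4/9}))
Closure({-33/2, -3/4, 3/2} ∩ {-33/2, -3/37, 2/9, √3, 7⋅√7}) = {-33/2}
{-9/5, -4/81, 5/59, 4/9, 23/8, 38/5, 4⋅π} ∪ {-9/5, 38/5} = {-9/5, -4/81, 5/59, 4/9, 23/8, 38/5, 4⋅π}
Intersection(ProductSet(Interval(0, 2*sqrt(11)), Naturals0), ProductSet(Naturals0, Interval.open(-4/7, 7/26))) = ProductSet(Range(0, 7, 1), Range(0, 1, 1))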